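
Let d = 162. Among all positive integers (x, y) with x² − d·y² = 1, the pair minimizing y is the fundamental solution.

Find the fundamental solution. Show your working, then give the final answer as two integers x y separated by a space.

19601 1540

d=162: √d = [12; 1,2,1,2,12,2,1,2,1,24] (ℓ=10, even), read p_9/q_9
i=0: a=12 ⇒ p=12, q=1
…
i=3: a=1 ⇒ p=51, q=4
…
i=5: a=12 ⇒ p=1731, q=136
i=6: a=2 ⇒ p=3602, q=283
i=7: a=1 ⇒ p=5333, q=419
i=8: a=2 ⇒ p=14268, q=1121
i=9: a=1 ⇒ p=19601, q=1540
fundamental: x₁=19601, y₁=1540  (since 384199201 − 162·2371600 = 1)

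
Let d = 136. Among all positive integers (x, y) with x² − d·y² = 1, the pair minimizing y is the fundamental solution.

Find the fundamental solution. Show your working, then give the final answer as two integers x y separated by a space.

35 3

√136 = [11; 1,1,1,22, …], period ℓ=4 (even) → k=3
step 0: (11, 1)  from 11·(1,0) + (0,1)
step 1: (12, 1)  from 1·(11,1) + (1,0)
step 2: (23, 2)  from 1·(12,1) + (11,1)
step 3: (35, 3)  from 1·(23,2) + (12,1)
→ (35, 3).  Check: 35²=1225, 136·3²=1224, difference 1.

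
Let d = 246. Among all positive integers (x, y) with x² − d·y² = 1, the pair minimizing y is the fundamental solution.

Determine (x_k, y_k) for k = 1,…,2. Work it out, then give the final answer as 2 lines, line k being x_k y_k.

√246 → a₀=15, period (1,2,5,1,14,1,5,2,1,30); ℓ=10 even so k=9
a_0=15:  p_0=15·1+0=15,  q_0=15·0+1=1
a_1=1:  p_1=1·15+1=16,  q_1=1·1+0=1
…
a_3=5:  p_3=5·47+16=251,  q_3=5·3+1=16
a_4=1:  p_4=1·251+47=298,  q_4=1·16+3=19
a_5=14:  p_5=14·298+251=4423,  q_5=14·19+16=282
a_6=1:  p_6=1·4423+298=4721,  q_6=1·282+19=301
a_7=5:  p_7=5·4721+4423=28028,  q_7=5·301+282=1787
a_8=2:  p_8=2·28028+4721=60777,  q_8=2·1787+301=3875
a_9=1:  p_9=1·60777+28028=88805,  q_9=1·3875+1787=5662
→ (88805, 5662).  Check: 88805²=7886328025, 246·5662²=7886328024, difference 1.
k=2:  x_2 = 88805·88805+246·5662·5662 = 15772656049,  y_2 = 88805·5662+5662·88805 = 1005627820

88805 5662
15772656049 1005627820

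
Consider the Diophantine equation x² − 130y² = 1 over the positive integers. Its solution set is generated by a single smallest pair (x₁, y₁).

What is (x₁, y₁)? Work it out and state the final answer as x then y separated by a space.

6499 570

√130 = [11; 2,2,22, …], period ℓ=3 (odd) → k=5
k=0  a_k=11  p_k/q_k = 11/1
…
k=3  a_k=22  p_k/q_k = 1277/112
k=4  a_k=2  p_k/q_k = 2611/229
k=5  a_k=2  p_k/q_k = 6499/570
fundamental: x₁=6499, y₁=570  (since 42237001 − 130·324900 = 1)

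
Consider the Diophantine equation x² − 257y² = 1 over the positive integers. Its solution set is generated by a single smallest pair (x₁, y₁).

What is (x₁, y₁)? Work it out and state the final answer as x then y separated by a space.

d=257: √d = [16; 32] (ℓ=1, odd), read p_1/q_1
step 0: (16, 1)  from 16·(1,0) + (0,1)
step 1: (513, 32)  from 32·(16,1) + (1,0)
→ (513, 32).  Check: 513²=263169, 257·32²=263168, difference 1.

513 32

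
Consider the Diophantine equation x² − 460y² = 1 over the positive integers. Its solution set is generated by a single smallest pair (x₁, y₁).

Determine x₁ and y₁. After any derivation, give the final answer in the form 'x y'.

d=460: √d = [21; 2,4,3,1,2,10,2,1,3,4,2,42] (ℓ=12, even), read p_11/q_11
i=0: a=21 ⇒ p=21, q=1
…
i=5: a=2 ⇒ p=2252, q=105
…
i=10: a=4 ⇒ p=1135029, q=52921
i=11: a=2 ⇒ p=2535751, q=118230
→ (2535751, 118230).  Check: 2535751²=6430033134001, 460·118230²=6430033134000, difference 1.

2535751 118230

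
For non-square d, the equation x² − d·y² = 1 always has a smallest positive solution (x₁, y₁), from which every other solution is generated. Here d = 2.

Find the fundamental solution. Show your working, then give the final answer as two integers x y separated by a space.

3 2

[1; 2] for √2; ℓ=1 ⇒ convergent index 1
a_0=1:  p_0=1·1+0=1,  q_0=1·0+1=1
a_1=2:  p_1=2·1+1=3,  q_1=2·1+0=2
→ (3, 2).  Check: 3²=9, 2·2²=8, difference 1.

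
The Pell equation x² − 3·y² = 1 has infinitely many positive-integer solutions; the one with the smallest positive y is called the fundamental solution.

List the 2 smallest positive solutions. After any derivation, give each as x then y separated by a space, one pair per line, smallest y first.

√3 → a₀=1, period (1,2); ℓ=2 even so k=1
k=0  a_k=1  p_k/q_k = 1/1
k=1  a_k=1  p_k/q_k = 2/1
→ (2, 1).  Check: 2²=4, 3·1²=3, difference 1.
(2+1√3)^2 = 7 + 4√3

2 1
7 4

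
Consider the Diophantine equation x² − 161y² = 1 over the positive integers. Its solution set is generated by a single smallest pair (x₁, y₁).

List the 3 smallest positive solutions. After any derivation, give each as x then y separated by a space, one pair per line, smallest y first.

11775 928
277301249 21854400
6530444402175 514671119072

[12; 1,2,4,1,2,1,4,2,1,24] for √161; ℓ=10 ⇒ convergent index 9
i=0: a=12 ⇒ p=12, q=1
…
i=4: a=1 ⇒ p=203, q=16
i=5: a=2 ⇒ p=571, q=45
i=6: a=1 ⇒ p=774, q=61
i=7: a=4 ⇒ p=3667, q=289
i=8: a=2 ⇒ p=8108, q=639
i=9: a=1 ⇒ p=11775, q=928
(x₁, y₁) = (11775, 928);  11775² − 161·928² = 1 ✓
k=2:  x_2 = 11775·11775+161·928·928 = 277301249,  y_2 = 11775·928+928·11775 = 21854400
k=3:  x_3 = 11775·277301249+161·928·21854400 = 6530444402175,  y_3 = 11775·21854400+928·277301249 = 514671119072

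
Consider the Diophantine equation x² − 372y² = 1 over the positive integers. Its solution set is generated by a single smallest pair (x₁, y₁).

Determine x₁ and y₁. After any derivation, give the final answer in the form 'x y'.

12151 630

√372 → a₀=19, period (3,2,12,2,3,38); ℓ=6 even so k=5
step 0: (19, 1)  from 19·(1,0) + (0,1)
…
step 2: (135, 7)  from 2·(58,3) + (19,1)
step 3: (1678, 87)  from 12·(135,7) + (58,3)
step 4: (3491, 181)  from 2·(1678,87) + (135,7)
step 5: (12151, 630)  from 3·(3491,181) + (1678,87)
fundamental: x₁=12151, y₁=630  (since 147646801 − 372·396900 = 1)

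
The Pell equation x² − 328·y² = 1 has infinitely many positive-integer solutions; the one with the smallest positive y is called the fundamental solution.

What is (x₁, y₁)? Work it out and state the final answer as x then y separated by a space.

163 9

√328 = [18; 9,36, …], period ℓ=2 (even) → k=1
i=0: a=18 ⇒ p=18, q=1
i=1: a=9 ⇒ p=163, q=9
(x₁, y₁) = (163, 9);  163² − 328·9² = 1 ✓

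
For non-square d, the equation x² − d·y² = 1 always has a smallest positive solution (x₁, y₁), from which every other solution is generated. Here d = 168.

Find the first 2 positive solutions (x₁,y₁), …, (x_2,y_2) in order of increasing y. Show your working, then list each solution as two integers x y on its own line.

d=168: √d = [12; 1,24] (ℓ=2, even), read p_1/q_1
a_0=12:  p_0=12·1+0=12,  q_0=12·0+1=1
a_1=1:  p_1=1·12+1=13,  q_1=1·1+0=1
(x₁, y₁) = (13, 1);  13² − 168·1² = 1 ✓
n=2: (13,1)∘(13,1) = (13·13+168·1·1, 13·1+1·13) = (337,26)

13 1
337 26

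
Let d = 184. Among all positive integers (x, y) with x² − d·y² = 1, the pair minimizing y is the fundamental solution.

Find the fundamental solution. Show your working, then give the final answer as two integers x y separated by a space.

24335 1794

d=184: √d = [13; 1,1,3,2,1,2,1,2,3,1,1,26] (ℓ=12, even), read p_11/q_11
k=0  a_k=13  p_k/q_k = 13/1
…
k=2  a_k=1  p_k/q_k = 27/2
k=3  a_k=3  p_k/q_k = 95/7
k=4  a_k=2  p_k/q_k = 217/16
k=5  a_k=1  p_k/q_k = 312/23
k=6  a_k=2  p_k/q_k = 841/62
…
k=8  a_k=2  p_k/q_k = 3147/232
…
k=10  a_k=1  p_k/q_k = 13741/1013
k=11  a_k=1  p_k/q_k = 24335/1794
(x₁, y₁) = (24335, 1794);  24335² − 184·1794² = 1 ✓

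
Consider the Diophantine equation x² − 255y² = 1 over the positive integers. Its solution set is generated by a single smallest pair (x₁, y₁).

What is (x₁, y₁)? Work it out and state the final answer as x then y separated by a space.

16 1

√255 → a₀=15, period (1,30); ℓ=2 even so k=1
i=0: a=15 ⇒ p=15, q=1
i=1: a=1 ⇒ p=16, q=1
fundamental: x₁=16, y₁=1  (since 256 − 255·1 = 1)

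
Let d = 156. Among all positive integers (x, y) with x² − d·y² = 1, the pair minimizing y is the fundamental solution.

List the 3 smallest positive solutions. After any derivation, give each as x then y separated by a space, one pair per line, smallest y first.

25 2
1249 100
62425 4998

d=156: √d = [12; 2,24] (ℓ=2, even), read p_1/q_1
step 0: (12, 1)  from 12·(1,0) + (0,1)
step 1: (25, 2)  from 2·(12,1) + (1,0)
(x₁, y₁) = (25, 2);  25² − 156·2² = 1 ✓
k=2:  x_2 = 25·25+156·2·2 = 1249,  y_2 = 25·2+2·25 = 100
k=3:  x_3 = 25·1249+156·2·100 = 62425,  y_3 = 25·100+2·1249 = 4998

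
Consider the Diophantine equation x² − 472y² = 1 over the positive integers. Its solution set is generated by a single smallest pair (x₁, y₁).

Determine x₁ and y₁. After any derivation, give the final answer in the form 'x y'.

306917 14127

[21; 1,2,1,1,1,…,2,1,42] for √472; ℓ=14 ⇒ convergent index 13
a_0=21:  p_0=21·1+0=21,  q_0=21·0+1=1
a_1=1:  p_1=1·21+1=22,  q_1=1·1+0=1
a_2=2:  p_2=2·22+21=65,  q_2=2·1+1=3
a_3=1:  p_3=1·65+22=87,  q_3=1·3+1=4
a_4=1:  p_4=1·87+65=152,  q_4=1·4+3=7
a_5=1:  p_5=1·152+87=239,  q_5=1·7+4=11
a_6=4:  p_6=4·239+152=1108,  q_6=4·11+7=51
a_7=5:  p_7=5·1108+239=5779,  q_7=5·51+11=266
a_8=4:  p_8=4·5779+1108=24224,  q_8=4·266+51=1115
a_9=1:  p_9=1·24224+5779=30003,  q_9=1·1115+266=1381
a_10=1:  p_10=1·30003+24224=54227,  q_10=1·1381+1115=2496
a_11=1:  p_11=1·54227+30003=84230,  q_11=1·2496+1381=3877
a_12=2:  p_12=2·84230+54227=222687,  q_12=2·3877+2496=10250
a_13=1:  p_13=1·222687+84230=306917,  q_13=1·10250+3877=14127
fundamental: x₁=306917, y₁=14127  (since 94198044889 − 472·199572129 = 1)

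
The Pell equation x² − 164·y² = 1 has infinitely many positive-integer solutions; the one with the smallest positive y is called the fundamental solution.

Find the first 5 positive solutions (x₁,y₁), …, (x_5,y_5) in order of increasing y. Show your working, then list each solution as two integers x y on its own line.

√164 → a₀=12, period (1,4,6,4,1,24); ℓ=6 even so k=5
step 0: (12, 1)  from 12·(1,0) + (0,1)
step 1: (13, 1)  from 1·(12,1) + (1,0)
…
step 3: (397, 31)  from 6·(64,5) + (13,1)
step 4: (1652, 129)  from 4·(397,31) + (64,5)
step 5: (2049, 160)  from 1·(1652,129) + (397,31)
→ (2049, 160).  Check: 2049²=4198401, 164·160²=4198400, difference 1.
(2049+160√164)^2 = 8396801 + 655680√164
(2049+160√164)^3 = 34410088449 + 2686976480√164
(2049+160√164)^4 = 141012534067201 + 11011228959360√164
(2049+160√164)^5 = 577869330197301249 + 45124013588480800√164

2049 160
8396801 655680
34410088449 2686976480
141012534067201 11011228959360
577869330197301249 45124013588480800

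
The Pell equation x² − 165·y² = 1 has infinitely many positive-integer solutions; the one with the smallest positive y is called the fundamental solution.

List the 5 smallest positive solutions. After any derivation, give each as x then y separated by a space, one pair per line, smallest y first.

1079 84
2328481 181272
5024860919 391184892
10843647534721 844176815664
23400586355066999 1821733177018020

d=165: √d = [12; 1,5,2,5,1,24] (ℓ=6, even), read p_5/q_5
i=0: a=12 ⇒ p=12, q=1
…
i=2: a=5 ⇒ p=77, q=6
i=3: a=2 ⇒ p=167, q=13
i=4: a=5 ⇒ p=912, q=71
i=5: a=1 ⇒ p=1079, q=84
fundamental: x₁=1079, y₁=84  (since 1164241 − 165·7056 = 1)
(x_2, y_2) = (1079·1079 + 165·84·84, 1079·84 + 84·1079) = (2328481, 181272)
(x_3, y_3) = (1079·2328481 + 165·84·181272, 1079·181272 + 84·2328481) = (5024860919, 391184892)
(x_4, y_4) = (1079·5024860919 + 165·84·391184892, 1079·391184892 + 84·5024860919) = (10843647534721, 844176815664)
(x_5, y_5) = (1079·10843647534721 + 165·84·844176815664, 1079·844176815664 + 84·10843647534721) = (23400586355066999, 1821733177018020)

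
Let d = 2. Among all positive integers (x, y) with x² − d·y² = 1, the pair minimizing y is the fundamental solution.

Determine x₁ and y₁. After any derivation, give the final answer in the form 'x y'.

3 2

[1; 2] for √2; ℓ=1 ⇒ convergent index 1
k=0  a_k=1  p_k/q_k = 1/1
k=1  a_k=2  p_k/q_k = 3/2
fundamental: x₁=3, y₁=2  (since 9 − 2·4 = 1)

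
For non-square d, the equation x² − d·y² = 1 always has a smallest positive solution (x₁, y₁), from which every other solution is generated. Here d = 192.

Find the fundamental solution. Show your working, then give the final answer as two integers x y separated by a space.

97 7

√192 = [13; 1,5,1,26, …], period ℓ=4 (even) → k=3
i=0: a=13 ⇒ p=13, q=1
i=1: a=1 ⇒ p=14, q=1
i=2: a=5 ⇒ p=83, q=6
i=3: a=1 ⇒ p=97, q=7
fundamental: x₁=97, y₁=7  (since 9409 − 192·49 = 1)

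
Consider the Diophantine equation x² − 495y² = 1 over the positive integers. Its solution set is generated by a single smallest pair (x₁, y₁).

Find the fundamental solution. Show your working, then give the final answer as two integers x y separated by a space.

√495 → a₀=22, period (4,44); ℓ=2 even so k=1
a_0=22:  p_0=22·1+0=22,  q_0=22·0+1=1
a_1=4:  p_1=4·22+1=89,  q_1=4·1+0=4
fundamental: x₁=89, y₁=4  (since 7921 − 495·16 = 1)

89 4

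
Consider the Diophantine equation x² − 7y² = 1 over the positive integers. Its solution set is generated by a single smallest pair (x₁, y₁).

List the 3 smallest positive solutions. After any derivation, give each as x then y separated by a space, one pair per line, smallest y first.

√7 = [2; 1,1,1,4, …], period ℓ=4 (even) → k=3
a_0=2:  p_0=2·1+0=2,  q_0=2·0+1=1
…
a_2=1:  p_2=1·3+2=5,  q_2=1·1+1=2
a_3=1:  p_3=1·5+3=8,  q_3=1·2+1=3
→ (8, 3).  Check: 8²=64, 7·3²=63, difference 1.
(8+3√7)^2 = 127 + 48√7
(8+3√7)^3 = 2024 + 765√7

8 3
127 48
2024 765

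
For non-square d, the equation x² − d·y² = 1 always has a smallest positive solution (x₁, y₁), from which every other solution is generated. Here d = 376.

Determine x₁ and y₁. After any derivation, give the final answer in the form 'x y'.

2143295 110532

√376 = [19; 2,1,1,3,1,…,1,2,38, …], period ℓ=16 (even) → k=15
i=0: a=19 ⇒ p=19, q=1
…
i=7: a=2 ⇒ p=2928, q=151
…
i=9: a=2 ⇒ p=28834, q=1487
…
i=14: a=1 ⇒ p=837427, q=43187
i=15: a=2 ⇒ p=2143295, q=110532
(x₁, y₁) = (2143295, 110532);  2143295² − 376·110532² = 1 ✓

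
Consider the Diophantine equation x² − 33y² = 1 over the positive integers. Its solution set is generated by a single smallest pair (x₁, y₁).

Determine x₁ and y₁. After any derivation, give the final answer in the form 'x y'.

23 4

√33 → a₀=5, period (1,2,1,10); ℓ=4 even so k=3
i=0: a=5 ⇒ p=5, q=1
i=1: a=1 ⇒ p=6, q=1
i=2: a=2 ⇒ p=17, q=3
i=3: a=1 ⇒ p=23, q=4
→ (23, 4).  Check: 23²=529, 33·4²=528, difference 1.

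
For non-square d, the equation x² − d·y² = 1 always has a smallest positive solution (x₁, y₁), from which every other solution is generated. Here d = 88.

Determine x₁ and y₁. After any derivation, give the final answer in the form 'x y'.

197 21

√88 → a₀=9, period (2,1,1,1,2,18); ℓ=6 even so k=5
k=0  a_k=9  p_k/q_k = 9/1
k=1  a_k=2  p_k/q_k = 19/2
k=2  a_k=1  p_k/q_k = 28/3
k=3  a_k=1  p_k/q_k = 47/5
k=4  a_k=1  p_k/q_k = 75/8
k=5  a_k=2  p_k/q_k = 197/21
(x₁, y₁) = (197, 21);  197² − 88·21² = 1 ✓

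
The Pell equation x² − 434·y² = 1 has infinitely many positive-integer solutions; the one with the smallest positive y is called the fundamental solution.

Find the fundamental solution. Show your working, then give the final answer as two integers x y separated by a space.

125 6

√434 → a₀=20, period (1,4,1,40); ℓ=4 even so k=3
i=0: a=20 ⇒ p=20, q=1
i=1: a=1 ⇒ p=21, q=1
i=2: a=4 ⇒ p=104, q=5
i=3: a=1 ⇒ p=125, q=6
(x₁, y₁) = (125, 6);  125² − 434·6² = 1 ✓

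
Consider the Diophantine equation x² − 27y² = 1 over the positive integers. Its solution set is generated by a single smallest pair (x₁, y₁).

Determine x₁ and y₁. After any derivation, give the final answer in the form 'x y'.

26 5

√27 = [5; 5,10, …], period ℓ=2 (even) → k=1
step 0: (5, 1)  from 5·(1,0) + (0,1)
step 1: (26, 5)  from 5·(5,1) + (1,0)
fundamental: x₁=26, y₁=5  (since 676 − 27·25 = 1)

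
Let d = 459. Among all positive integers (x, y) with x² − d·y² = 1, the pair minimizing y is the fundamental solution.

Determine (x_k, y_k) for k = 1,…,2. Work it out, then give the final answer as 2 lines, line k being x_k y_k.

d=459: √d = [21; 2,2,1,4,21,4,1,2,2,42] (ℓ=10, even), read p_9/q_9
i=0: a=21 ⇒ p=21, q=1
…
i=3: a=1 ⇒ p=150, q=7
i=4: a=4 ⇒ p=707, q=33
…
i=8: a=2 ⇒ p=212079, q=9899
i=9: a=2 ⇒ p=499850, q=23331
(x₁, y₁) = (499850, 23331);  499850² − 459·23331² = 1 ✓
(499850+23331√459)^2 = 499700044999 + 23324000700√459

499850 23331
499700044999 23324000700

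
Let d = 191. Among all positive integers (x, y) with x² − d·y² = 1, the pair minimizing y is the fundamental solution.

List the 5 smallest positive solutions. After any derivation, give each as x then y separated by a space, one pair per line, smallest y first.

d=191: √d = [13; 1,4,1,1,3,…,4,1,26] (ℓ=16, even), read p_15/q_15
k=0  a_k=13  p_k/q_k = 13/1
…
k=3  a_k=1  p_k/q_k = 83/6
…
k=6  a_k=2  p_k/q_k = 1230/89
k=7  a_k=2  p_k/q_k = 2999/217
k=8  a_k=13  p_k/q_k = 40217/2910
k=9  a_k=2  p_k/q_k = 83433/6037
…
k=11  a_k=3  p_k/q_k = 704682/50989
k=12  a_k=1  p_k/q_k = 911765/65973
k=13  a_k=1  p_k/q_k = 1616447/116962
k=14  a_k=4  p_k/q_k = 7377553/533821
k=15  a_k=1  p_k/q_k = 8994000/650783
(x₁, y₁) = (8994000, 650783);  8994000² − 191·650783² = 1 ✓
(x_2, y_2) = (8994000·8994000 + 191·650783·650783, 8994000·650783 + 650783·8994000) = (161784071999999, 11706284604000)
(x_3, y_3) = (8994000·161784071999999 + 191·650783·11706284604000, 8994000·11706284604000 + 650783·161784071999999) = (2910171887135973018000, 210572647456751349217)
(x_4, y_4) = (8994000·2910171887135973018000 + 191·650783·210572647456751349217, 8994000·210572647456751349217 + 650783·2910171887135973018000) = (52348171905801720863712000001, 3787780782452031563430792000)
(x_5, y_5) = (8994000·52348171905801720863712000001 + 191·650783·3787780782452031563430792000, 8994000·3787780782452031563430792000 + 650783·52348171905801720863712000001) = (941638916241558444724564320044970000, 68134600714746933190345629744650783)

8994000 650783
161784071999999 11706284604000
2910171887135973018000 210572647456751349217
52348171905801720863712000001 3787780782452031563430792000
941638916241558444724564320044970000 68134600714746933190345629744650783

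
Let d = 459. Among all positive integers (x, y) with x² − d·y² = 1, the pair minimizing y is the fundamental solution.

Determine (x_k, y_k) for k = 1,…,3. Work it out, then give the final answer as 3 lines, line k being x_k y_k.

[21; 2,2,1,4,21,4,1,2,2,42] for √459; ℓ=10 ⇒ convergent index 9
a_0=21:  p_0=21·1+0=21,  q_0=21·0+1=1
…
a_2=2:  p_2=2·43+21=107,  q_2=2·2+1=5
a_3=1:  p_3=1·107+43=150,  q_3=1·5+2=7
…
a_8=2:  p_8=2·75692+60695=212079,  q_8=2·3533+2833=9899
a_9=2:  p_9=2·212079+75692=499850,  q_9=2·9899+3533=23331
(x₁, y₁) = (499850, 23331);  499850² − 459·23331² = 1 ✓
n=2: (499850,23331)∘(499850,23331) = (499850·499850+459·23331·23331, 499850·23331+23331·499850) = (499700044999,23324000700)
n=3: (499700044999,23324000700)∘(499850,23331) = (499850·499700044999+459·23331·23324000700, 499850·23324000700+23331·499700044999) = (499550134985000450,23317003499766669)

499850 23331
499700044999 23324000700
499550134985000450 23317003499766669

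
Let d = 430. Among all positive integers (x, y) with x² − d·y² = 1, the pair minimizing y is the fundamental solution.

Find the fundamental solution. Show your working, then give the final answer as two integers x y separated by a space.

2862251 138030

√430 = [20; 1,2,1,3,1,…,2,1,40, …], period ℓ=14 (even) → k=13
i=0: a=20 ⇒ p=20, q=1
…
i=4: a=3 ⇒ p=311, q=15
i=5: a=1 ⇒ p=394, q=19
i=6: a=6 ⇒ p=2675, q=129
i=7: a=8 ⇒ p=21794, q=1051
…
i=10: a=3 ⇒ p=599138, q=28893
i=11: a=1 ⇒ p=754371, q=36379
i=12: a=2 ⇒ p=2107880, q=101651
i=13: a=1 ⇒ p=2862251, q=138030
fundamental: x₁=2862251, y₁=138030  (since 8192480787001 − 430·19052280900 = 1)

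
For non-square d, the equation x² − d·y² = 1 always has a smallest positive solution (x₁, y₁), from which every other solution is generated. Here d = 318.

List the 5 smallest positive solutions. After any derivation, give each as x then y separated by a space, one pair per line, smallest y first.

[17; 1,4,1,34] for √318; ℓ=4 ⇒ convergent index 3
a_0=17:  p_0=17·1+0=17,  q_0=17·0+1=1
a_1=1:  p_1=1·17+1=18,  q_1=1·1+0=1
a_2=4:  p_2=4·18+17=89,  q_2=4·1+1=5
a_3=1:  p_3=1·89+18=107,  q_3=1·5+1=6
→ (107, 6).  Check: 107²=11449, 318·6²=11448, difference 1.
(107+6√318)^2 = 22897 + 1284√318
(107+6√318)^3 = 4899851 + 274770√318
(107+6√318)^4 = 1048545217 + 58799496√318
(107+6√318)^5 = 224383776587 + 12582817374√318

107 6
22897 1284
4899851 274770
1048545217 58799496
224383776587 12582817374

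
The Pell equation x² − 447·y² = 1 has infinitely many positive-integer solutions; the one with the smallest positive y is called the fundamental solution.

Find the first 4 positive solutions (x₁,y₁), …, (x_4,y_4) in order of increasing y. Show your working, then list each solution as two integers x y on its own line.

√447 = [21; 7,42, …], period ℓ=2 (even) → k=1
k=0  a_k=21  p_k/q_k = 21/1
k=1  a_k=7  p_k/q_k = 148/7
fundamental: x₁=148, y₁=7  (since 21904 − 447·49 = 1)
n=2: (148,7)∘(148,7) = (148·148+447·7·7, 148·7+7·148) = (43807,2072)
n=3: (43807,2072)∘(148,7) = (148·43807+447·7·2072, 148·2072+7·43807) = (12966724,613305)
n=4: (12966724,613305)∘(148,7) = (148·12966724+447·7·613305, 148·613305+7·12966724) = (3838106497,181536208)

148 7
43807 2072
12966724 613305
3838106497 181536208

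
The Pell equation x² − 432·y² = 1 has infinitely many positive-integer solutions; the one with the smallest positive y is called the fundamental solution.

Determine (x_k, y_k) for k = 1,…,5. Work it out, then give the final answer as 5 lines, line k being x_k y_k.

1351 65
3650401 175630
9863382151 474552195
26650854921601 1282239855260
72010600134783751 3464611614360325

d=432: √d = [20; 1,3,1,1,1,3,1,40] (ℓ=8, even), read p_7/q_7
step 0: (20, 1)  from 20·(1,0) + (0,1)
step 1: (21, 1)  from 1·(20,1) + (1,0)
…
step 4: (187, 9)  from 1·(104,5) + (83,4)
…
step 6: (1060, 51)  from 3·(291,14) + (187,9)
step 7: (1351, 65)  from 1·(1060,51) + (291,14)
→ (1351, 65).  Check: 1351²=1825201, 432·65²=1825200, difference 1.
(1351+65√432)^2 = 3650401 + 175630√432
(1351+65√432)^3 = 9863382151 + 474552195√432
(1351+65√432)^4 = 26650854921601 + 1282239855260√432
(1351+65√432)^5 = 72010600134783751 + 3464611614360325√432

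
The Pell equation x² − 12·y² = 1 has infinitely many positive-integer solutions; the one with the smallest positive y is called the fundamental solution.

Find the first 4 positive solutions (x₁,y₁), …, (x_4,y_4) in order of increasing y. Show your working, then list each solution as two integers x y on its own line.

√12 = [3; 2,6, …], period ℓ=2 (even) → k=1
step 0: (3, 1)  from 3·(1,0) + (0,1)
step 1: (7, 2)  from 2·(3,1) + (1,0)
(x₁, y₁) = (7, 2);  7² − 12·2² = 1 ✓
(7+2√12)^2 = 97 + 28√12
(7+2√12)^3 = 1351 + 390√12
(7+2√12)^4 = 18817 + 5432√12

7 2
97 28
1351 390
18817 5432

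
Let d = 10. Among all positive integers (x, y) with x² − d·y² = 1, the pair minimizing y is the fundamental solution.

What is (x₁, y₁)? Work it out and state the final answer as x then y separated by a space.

19 6

d=10: √d = [3; 6] (ℓ=1, odd), read p_1/q_1
k=0  a_k=3  p_k/q_k = 3/1
k=1  a_k=6  p_k/q_k = 19/6
→ (19, 6).  Check: 19²=361, 10·6²=360, difference 1.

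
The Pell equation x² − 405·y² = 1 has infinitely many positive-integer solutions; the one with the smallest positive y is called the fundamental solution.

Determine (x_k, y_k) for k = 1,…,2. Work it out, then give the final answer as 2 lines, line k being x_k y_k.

161 8
51841 2576

√405 → a₀=20, period (8,40); ℓ=2 even so k=1
step 0: (20, 1)  from 20·(1,0) + (0,1)
step 1: (161, 8)  from 8·(20,1) + (1,0)
fundamental: x₁=161, y₁=8  (since 25921 − 405·64 = 1)
(161+8√405)^2 = 51841 + 2576√405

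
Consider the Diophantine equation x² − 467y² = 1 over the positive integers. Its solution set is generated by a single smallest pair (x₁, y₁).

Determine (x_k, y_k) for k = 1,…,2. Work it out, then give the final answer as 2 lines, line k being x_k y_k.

[21; 1,1,1,1,3,…,1,1,42] for √467; ℓ=14 ⇒ convergent index 13
i=0: a=21 ⇒ p=21, q=1
i=1: a=1 ⇒ p=22, q=1
i=2: a=1 ⇒ p=43, q=2
…
i=4: a=1 ⇒ p=108, q=5
i=5: a=3 ⇒ p=389, q=18
i=6: a=3 ⇒ p=1275, q=59
i=7: a=21 ⇒ p=27164, q=1257
i=8: a=3 ⇒ p=82767, q=3830
i=9: a=3 ⇒ p=275465, q=12747
…
i=12: a=1 ⇒ p=991929, q=45901
i=13: a=1 ⇒ p=1625626, q=75225
→ (1625626, 75225).  Check: 1625626²=2642659891876, 467·75225²=2642659891875, difference 1.
k=2:  x_2 = 1625626·1625626+467·75225·75225 = 5285319783751,  y_2 = 1625626·75225+75225·1625626 = 244575431700

1625626 75225
5285319783751 244575431700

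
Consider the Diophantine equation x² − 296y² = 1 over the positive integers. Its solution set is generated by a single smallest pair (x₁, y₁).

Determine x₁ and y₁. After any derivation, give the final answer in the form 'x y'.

3699 215

[17; 4,1,7,1,4,34] for √296; ℓ=6 ⇒ convergent index 5
k=0  a_k=17  p_k/q_k = 17/1
k=1  a_k=4  p_k/q_k = 69/4
…
k=3  a_k=7  p_k/q_k = 671/39
k=4  a_k=1  p_k/q_k = 757/44
k=5  a_k=4  p_k/q_k = 3699/215
→ (3699, 215).  Check: 3699²=13682601, 296·215²=13682600, difference 1.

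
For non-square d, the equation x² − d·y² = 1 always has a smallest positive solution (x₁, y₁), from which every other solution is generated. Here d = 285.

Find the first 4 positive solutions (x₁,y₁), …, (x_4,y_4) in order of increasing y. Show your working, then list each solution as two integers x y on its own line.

2431 144
11819521 700128
57466508671 3404022192
279402153338881 16550355197376

√285 → a₀=16, period (1,7,2,7,1,32); ℓ=6 even so k=5
i=0: a=16 ⇒ p=16, q=1
…
i=2: a=7 ⇒ p=135, q=8
i=3: a=2 ⇒ p=287, q=17
i=4: a=7 ⇒ p=2144, q=127
i=5: a=1 ⇒ p=2431, q=144
(x₁, y₁) = (2431, 144);  2431² − 285·144² = 1 ✓
(x_2, y_2) = (2431·2431 + 285·144·144, 2431·144 + 144·2431) = (11819521, 700128)
(x_3, y_3) = (2431·11819521 + 285·144·700128, 2431·700128 + 144·11819521) = (57466508671, 3404022192)
(x_4, y_4) = (2431·57466508671 + 285·144·3404022192, 2431·3404022192 + 144·57466508671) = (279402153338881, 16550355197376)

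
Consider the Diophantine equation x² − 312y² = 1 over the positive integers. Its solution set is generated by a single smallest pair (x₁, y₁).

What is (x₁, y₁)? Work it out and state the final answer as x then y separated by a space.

[17; 1,1,1,34] for √312; ℓ=4 ⇒ convergent index 3
step 0: (17, 1)  from 17·(1,0) + (0,1)
step 1: (18, 1)  from 1·(17,1) + (1,0)
step 2: (35, 2)  from 1·(18,1) + (17,1)
step 3: (53, 3)  from 1·(35,2) + (18,1)
→ (53, 3).  Check: 53²=2809, 312·3²=2808, difference 1.

53 3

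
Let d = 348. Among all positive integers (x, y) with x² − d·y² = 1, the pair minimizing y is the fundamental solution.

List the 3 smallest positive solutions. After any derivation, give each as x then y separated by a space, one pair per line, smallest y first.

d=348: √d = [18; 1,1,1,8,1,1,1,36] (ℓ=8, even), read p_7/q_7
step 0: (18, 1)  from 18·(1,0) + (0,1)
step 1: (19, 1)  from 1·(18,1) + (1,0)
…
step 4: (485, 26)  from 8·(56,3) + (37,2)
…
step 6: (1026, 55)  from 1·(541,29) + (485,26)
step 7: (1567, 84)  from 1·(1026,55) + (541,29)
(x₁, y₁) = (1567, 84);  1567² − 348·84² = 1 ✓
n=2: (1567,84)∘(1567,84) = (1567·1567+348·84·84, 1567·84+84·1567) = (4910977,263256)
n=3: (4910977,263256)∘(1567,84) = (1567·4910977+348·84·263256, 1567·263256+84·4910977) = (15391000351,825044220)

1567 84
4910977 263256
15391000351 825044220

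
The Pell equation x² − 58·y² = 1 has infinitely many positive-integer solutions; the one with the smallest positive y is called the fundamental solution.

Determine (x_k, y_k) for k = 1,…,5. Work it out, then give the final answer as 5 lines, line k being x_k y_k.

√58 = [7; 1,1,1,1,1,1,14, …], period ℓ=7 (odd) → k=13
step 0: (7, 1)  from 7·(1,0) + (0,1)
step 1: (8, 1)  from 1·(7,1) + (1,0)
…
step 5: (61, 8)  from 1·(38,5) + (23,3)
…
step 9: (2993, 393)  from 1·(1546,203) + (1447,190)
…
step 12: (12071, 1585)  from 1·(7532,989) + (4539,596)
step 13: (19603, 2574)  from 1·(12071,1585) + (7532,989)
→ (19603, 2574).  Check: 19603²=384277609, 58·2574²=384277608, difference 1.
k=2:  x_2 = 19603·19603+58·2574·2574 = 768555217,  y_2 = 19603·2574+2574·19603 = 100916244
k=3:  x_3 = 19603·768555217+58·2574·100916244 = 30131975818099,  y_3 = 19603·100916244+2574·768555217 = 3956522259690
k=4:  x_4 = 19603·30131975818099+58·2574·3956522259690 = 1181354243155834177,  y_4 = 19603·3956522259690+2574·30131975818099 = 155119411612489896
k=5:  x_5 = 19603·1181354243155834177+58·2574·155119411612489896 = 46316174427035658925363,  y_5 = 19603·155119411612489896+2574·1181354243155834177 = 6081611647722756602886

19603 2574
768555217 100916244
30131975818099 3956522259690
1181354243155834177 155119411612489896
46316174427035658925363 6081611647722756602886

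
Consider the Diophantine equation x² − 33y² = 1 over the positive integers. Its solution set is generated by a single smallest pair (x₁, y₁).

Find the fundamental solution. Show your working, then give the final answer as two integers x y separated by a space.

[5; 1,2,1,10] for √33; ℓ=4 ⇒ convergent index 3
step 0: (5, 1)  from 5·(1,0) + (0,1)
…
step 2: (17, 3)  from 2·(6,1) + (5,1)
step 3: (23, 4)  from 1·(17,3) + (6,1)
(x₁, y₁) = (23, 4);  23² − 33·4² = 1 ✓

23 4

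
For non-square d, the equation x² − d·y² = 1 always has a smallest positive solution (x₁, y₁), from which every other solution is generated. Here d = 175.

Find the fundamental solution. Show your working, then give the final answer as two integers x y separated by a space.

√175 = [13; 4,2,1,2,4,26, …], period ℓ=6 (even) → k=5
step 0: (13, 1)  from 13·(1,0) + (0,1)
step 1: (53, 4)  from 4·(13,1) + (1,0)
…
step 3: (172, 13)  from 1·(119,9) + (53,4)
step 4: (463, 35)  from 2·(172,13) + (119,9)
step 5: (2024, 153)  from 4·(463,35) + (172,13)
fundamental: x₁=2024, y₁=153  (since 4096576 − 175·23409 = 1)

2024 153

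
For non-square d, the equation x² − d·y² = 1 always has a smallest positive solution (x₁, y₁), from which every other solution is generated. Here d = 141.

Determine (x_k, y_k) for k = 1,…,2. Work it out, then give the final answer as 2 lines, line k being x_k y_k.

√141 → a₀=11, period (1,6,1,22); ℓ=4 even so k=3
i=0: a=11 ⇒ p=11, q=1
i=1: a=1 ⇒ p=12, q=1
i=2: a=6 ⇒ p=83, q=7
i=3: a=1 ⇒ p=95, q=8
fundamental: x₁=95, y₁=8  (since 9025 − 141·64 = 1)
(95+8√141)^2 = 18049 + 1520√141

95 8
18049 1520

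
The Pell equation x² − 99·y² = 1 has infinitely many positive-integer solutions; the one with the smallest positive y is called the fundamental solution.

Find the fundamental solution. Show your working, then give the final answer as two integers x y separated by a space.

10 1

√99 → a₀=9, period (1,18); ℓ=2 even so k=1
i=0: a=9 ⇒ p=9, q=1
i=1: a=1 ⇒ p=10, q=1
→ (10, 1).  Check: 10²=100, 99·1²=99, difference 1.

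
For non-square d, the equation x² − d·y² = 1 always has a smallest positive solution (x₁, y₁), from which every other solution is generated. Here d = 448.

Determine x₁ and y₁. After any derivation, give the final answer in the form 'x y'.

d=448: √d = [21; 6,42] (ℓ=2, even), read p_1/q_1
i=0: a=21 ⇒ p=21, q=1
i=1: a=6 ⇒ p=127, q=6
fundamental: x₁=127, y₁=6  (since 16129 − 448·36 = 1)

127 6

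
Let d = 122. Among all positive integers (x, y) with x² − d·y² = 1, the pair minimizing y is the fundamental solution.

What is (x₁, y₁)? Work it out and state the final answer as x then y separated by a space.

243 22

√122 → a₀=11, period (22); ℓ=1 odd so k=1
i=0: a=11 ⇒ p=11, q=1
i=1: a=22 ⇒ p=243, q=22
fundamental: x₁=243, y₁=22  (since 59049 − 122·484 = 1)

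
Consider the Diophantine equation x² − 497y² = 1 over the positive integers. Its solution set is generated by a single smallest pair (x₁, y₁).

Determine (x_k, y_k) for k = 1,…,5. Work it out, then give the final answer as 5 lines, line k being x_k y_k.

√497 → a₀=22, period (3,2,2,5,6,5,2,2,3,44); ℓ=10 even so k=9
k=0  a_k=22  p_k/q_k = 22/1
…
k=4  a_k=5  p_k/q_k = 2051/92
k=5  a_k=6  p_k/q_k = 12685/569
k=6  a_k=5  p_k/q_k = 65476/2937
k=7  a_k=2  p_k/q_k = 143637/6443
k=8  a_k=2  p_k/q_k = 352750/15823
k=9  a_k=3  p_k/q_k = 1201887/53912
(x₁, y₁) = (1201887, 53912);  1201887² − 497·53912² = 1 ✓
n=2: (1201887,53912)∘(1201887,53912) = (1201887·1201887+497·53912·53912, 1201887·53912+53912·1201887) = (2889064721537,129592263888)
n=3: (2889064721537,129592263888)∘(1201887,53912) = (1201887·2889064721537+497·53912·129592263888, 1201887·129592263888+53912·2889064721537) = (6944658661946678751,311510514535059400)
n=4: (6944658661946678751,311510514535059400)∘(1201887,53912) = (1201887·6944658661946678751+497·53912·311510514535059400, 1201887·311510514535059400+53912·6944658661946678751) = (16693389930459326703284737,748800875565868281911712)
n=5: (16693389930459326703284737,748800875565868281911712)∘(1201887,53912) = (1201887·16693389930459326703284737+497·53912·748800875565868281911712, 1201887·748800875565868281911712+53912·16693389930459326703284737) = (40127136686692992928199618718687,1799948075862157952969508541688)

1201887 53912
2889064721537 129592263888
6944658661946678751 311510514535059400
16693389930459326703284737 748800875565868281911712
40127136686692992928199618718687 1799948075862157952969508541688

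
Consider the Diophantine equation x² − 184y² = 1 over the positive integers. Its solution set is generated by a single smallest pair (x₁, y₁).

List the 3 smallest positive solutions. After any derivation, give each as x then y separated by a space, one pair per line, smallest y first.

24335 1794
1184384449 87313980
57643991108495 4249571404806

d=184: √d = [13; 1,1,3,2,1,2,1,2,3,1,1,26] (ℓ=12, even), read p_11/q_11
a_0=13:  p_0=13·1+0=13,  q_0=13·0+1=1
a_1=1:  p_1=1·13+1=14,  q_1=1·1+0=1
a_2=1:  p_2=1·14+13=27,  q_2=1·1+1=2
…
a_4=2:  p_4=2·95+27=217,  q_4=2·7+2=16
…
a_6=2:  p_6=2·312+217=841,  q_6=2·23+16=62
a_7=1:  p_7=1·841+312=1153,  q_7=1·62+23=85
a_8=2:  p_8=2·1153+841=3147,  q_8=2·85+62=232
…
a_10=1:  p_10=1·10594+3147=13741,  q_10=1·781+232=1013
a_11=1:  p_11=1·13741+10594=24335,  q_11=1·1013+781=1794
(x₁, y₁) = (24335, 1794);  24335² − 184·1794² = 1 ✓
n=2: (24335,1794)∘(24335,1794) = (24335·24335+184·1794·1794, 24335·1794+1794·24335) = (1184384449,87313980)
n=3: (1184384449,87313980)∘(24335,1794) = (24335·1184384449+184·1794·87313980, 24335·87313980+1794·1184384449) = (57643991108495,4249571404806)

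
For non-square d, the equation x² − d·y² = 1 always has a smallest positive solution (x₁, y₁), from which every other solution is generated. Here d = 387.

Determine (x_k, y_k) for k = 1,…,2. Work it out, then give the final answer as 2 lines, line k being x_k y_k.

√387 → a₀=19, period (1,2,19,2,1,38); ℓ=6 even so k=5
k=0  a_k=19  p_k/q_k = 19/1
k=1  a_k=1  p_k/q_k = 20/1
k=2  a_k=2  p_k/q_k = 59/3
…
k=4  a_k=2  p_k/q_k = 2341/119
k=5  a_k=1  p_k/q_k = 3482/177
→ (3482, 177).  Check: 3482²=12124324, 387·177²=12124323, difference 1.
k=2:  x_2 = 3482·3482+387·177·177 = 24248647,  y_2 = 3482·177+177·3482 = 1232628

3482 177
24248647 1232628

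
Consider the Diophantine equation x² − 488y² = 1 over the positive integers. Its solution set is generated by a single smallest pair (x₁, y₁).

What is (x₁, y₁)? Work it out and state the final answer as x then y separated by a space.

243 11

[22; 11,44] for √488; ℓ=2 ⇒ convergent index 1
k=0  a_k=22  p_k/q_k = 22/1
k=1  a_k=11  p_k/q_k = 243/11
fundamental: x₁=243, y₁=11  (since 59049 − 488·121 = 1)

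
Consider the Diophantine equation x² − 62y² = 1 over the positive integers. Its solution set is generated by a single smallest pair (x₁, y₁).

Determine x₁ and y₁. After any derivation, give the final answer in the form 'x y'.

[7; 1,6,1,14] for √62; ℓ=4 ⇒ convergent index 3
step 0: (7, 1)  from 7·(1,0) + (0,1)
step 1: (8, 1)  from 1·(7,1) + (1,0)
step 2: (55, 7)  from 6·(8,1) + (7,1)
step 3: (63, 8)  from 1·(55,7) + (8,1)
→ (63, 8).  Check: 63²=3969, 62·8²=3968, difference 1.

63 8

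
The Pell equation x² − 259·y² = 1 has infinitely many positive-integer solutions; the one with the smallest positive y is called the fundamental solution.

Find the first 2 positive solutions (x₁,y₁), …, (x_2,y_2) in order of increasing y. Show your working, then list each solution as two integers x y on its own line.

847225 52644
1435580401249 89202625800

d=259: √d = [16; 10,1,2,3,4,3,2,1,10,32] (ℓ=10, even), read p_9/q_9
a_0=16:  p_0=16·1+0=16,  q_0=16·0+1=1
…
a_3=2:  p_3=2·177+161=515,  q_3=2·11+10=32
…
a_5=4:  p_5=4·1722+515=7403,  q_5=4·107+32=460
…
a_8=1:  p_8=1·55265+23931=79196,  q_8=1·3434+1487=4921
a_9=10:  p_9=10·79196+55265=847225,  q_9=10·4921+3434=52644
→ (847225, 52644).  Check: 847225²=717790200625, 259·52644²=717790200624, difference 1.
(847225+52644√259)^2 = 1435580401249 + 89202625800√259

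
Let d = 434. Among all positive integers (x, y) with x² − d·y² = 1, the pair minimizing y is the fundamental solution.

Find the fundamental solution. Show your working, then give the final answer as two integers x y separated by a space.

125 6

√434 = [20; 1,4,1,40, …], period ℓ=4 (even) → k=3
k=0  a_k=20  p_k/q_k = 20/1
k=1  a_k=1  p_k/q_k = 21/1
k=2  a_k=4  p_k/q_k = 104/5
k=3  a_k=1  p_k/q_k = 125/6
→ (125, 6).  Check: 125²=15625, 434·6²=15624, difference 1.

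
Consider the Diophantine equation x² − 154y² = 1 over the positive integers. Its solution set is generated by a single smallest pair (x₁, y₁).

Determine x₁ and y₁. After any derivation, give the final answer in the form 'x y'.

21295 1716

[12; 2,2,3,1,2,1,3,2,2,24] for √154; ℓ=10 ⇒ convergent index 9
a_0=12:  p_0=12·1+0=12,  q_0=12·0+1=1
…
a_2=2:  p_2=2·25+12=62,  q_2=2·2+1=5
a_3=3:  p_3=3·62+25=211,  q_3=3·5+2=17
…
a_8=2:  p_8=2·3847+1030=8724,  q_8=2·310+83=703
a_9=2:  p_9=2·8724+3847=21295,  q_9=2·703+310=1716
(x₁, y₁) = (21295, 1716);  21295² − 154·1716² = 1 ✓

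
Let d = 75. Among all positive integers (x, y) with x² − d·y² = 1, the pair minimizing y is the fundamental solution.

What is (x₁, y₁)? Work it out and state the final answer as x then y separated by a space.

√75 → a₀=8, period (1,1,1,16); ℓ=4 even so k=3
a_0=8:  p_0=8·1+0=8,  q_0=8·0+1=1
…
a_2=1:  p_2=1·9+8=17,  q_2=1·1+1=2
a_3=1:  p_3=1·17+9=26,  q_3=1·2+1=3
(x₁, y₁) = (26, 3);  26² − 75·3² = 1 ✓

26 3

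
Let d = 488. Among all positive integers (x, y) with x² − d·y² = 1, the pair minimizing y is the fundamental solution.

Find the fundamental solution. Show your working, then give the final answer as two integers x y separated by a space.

243 11

√488 = [22; 11,44, …], period ℓ=2 (even) → k=1
a_0=22:  p_0=22·1+0=22,  q_0=22·0+1=1
a_1=11:  p_1=11·22+1=243,  q_1=11·1+0=11
→ (243, 11).  Check: 243²=59049, 488·11²=59048, difference 1.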